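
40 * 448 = 17920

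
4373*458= 2002834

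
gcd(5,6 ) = 1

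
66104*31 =2049224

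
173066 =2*86533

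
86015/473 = 181 + 402/473= 181.85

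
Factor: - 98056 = -2^3 * 7^1*17^1 * 103^1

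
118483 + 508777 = 627260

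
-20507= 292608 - 313115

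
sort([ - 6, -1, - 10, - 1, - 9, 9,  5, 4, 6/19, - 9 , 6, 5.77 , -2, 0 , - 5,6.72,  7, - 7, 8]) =[ - 10, - 9, - 9, - 7,-6, - 5, - 2, - 1,-1, 0,6/19, 4, 5, 5.77,6, 6.72,7,8,9] 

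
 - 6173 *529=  -3265517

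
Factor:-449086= -2^1 * 11^1 * 137^1*149^1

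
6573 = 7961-1388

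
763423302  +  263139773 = 1026563075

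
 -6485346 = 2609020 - 9094366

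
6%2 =0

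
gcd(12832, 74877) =1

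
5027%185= 32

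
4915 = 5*983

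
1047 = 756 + 291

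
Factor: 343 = 7^3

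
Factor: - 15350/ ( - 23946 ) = 25/39 = 3^ ( - 1)*5^2*13^( - 1)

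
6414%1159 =619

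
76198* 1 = 76198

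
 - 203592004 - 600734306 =  -  804326310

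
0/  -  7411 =0/1 = - 0.00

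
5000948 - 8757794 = -3756846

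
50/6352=25/3176 = 0.01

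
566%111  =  11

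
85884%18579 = 11568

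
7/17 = 7/17 = 0.41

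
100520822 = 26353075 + 74167747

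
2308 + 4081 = 6389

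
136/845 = 136/845 = 0.16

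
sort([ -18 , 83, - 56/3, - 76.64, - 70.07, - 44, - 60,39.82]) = [ - 76.64, - 70.07 ,-60, - 44,  -  56/3, - 18,39.82, 83 ]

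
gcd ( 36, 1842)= 6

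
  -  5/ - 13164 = 5/13164 = 0.00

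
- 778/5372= - 389/2686 = - 0.14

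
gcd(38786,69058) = 946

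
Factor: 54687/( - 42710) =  - 2^( - 1 )*3^1*5^( - 1)*4271^( - 1 ) *18229^1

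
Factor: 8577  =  3^2*953^1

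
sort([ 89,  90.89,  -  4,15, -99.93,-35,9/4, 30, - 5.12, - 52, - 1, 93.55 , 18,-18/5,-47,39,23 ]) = [ - 99.93, - 52, - 47, - 35,-5.12, -4, - 18/5,  -  1,9/4, 15,  18 , 23,30, 39, 89,90.89, 93.55]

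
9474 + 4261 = 13735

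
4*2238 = 8952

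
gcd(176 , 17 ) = 1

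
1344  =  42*32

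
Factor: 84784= 2^4*7^1 * 757^1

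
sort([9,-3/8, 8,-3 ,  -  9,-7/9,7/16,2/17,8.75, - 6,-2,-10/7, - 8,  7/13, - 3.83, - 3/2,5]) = [-9, - 8, - 6,-3.83,  -  3, - 2,-3/2  , - 10/7,- 7/9,-3/8,2/17,7/16, 7/13, 5,8,8.75,  9]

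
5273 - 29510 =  - 24237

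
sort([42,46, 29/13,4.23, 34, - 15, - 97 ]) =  [-97, - 15, 29/13 , 4.23,34,  42,46] 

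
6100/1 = 6100= 6100.00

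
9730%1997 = 1742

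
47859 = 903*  53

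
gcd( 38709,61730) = 1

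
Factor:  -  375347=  -7^1*29^1*43^2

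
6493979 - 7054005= - 560026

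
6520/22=296 + 4/11= 296.36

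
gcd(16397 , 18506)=19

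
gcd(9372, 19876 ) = 4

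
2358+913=3271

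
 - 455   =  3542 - 3997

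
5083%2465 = 153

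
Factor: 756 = 2^2*3^3*7^1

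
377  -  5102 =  - 4725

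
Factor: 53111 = 173^1 * 307^1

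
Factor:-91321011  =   - 3^2*19^1*211^1*2531^1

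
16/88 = 2/11 = 0.18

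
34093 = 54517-20424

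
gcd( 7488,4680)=936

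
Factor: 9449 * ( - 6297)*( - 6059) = 360512638827 = 3^1*11^1*73^1*83^1* 859^1 * 2099^1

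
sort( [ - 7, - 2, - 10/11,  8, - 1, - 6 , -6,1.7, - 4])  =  [ - 7,-6, - 6, - 4, - 2,-1, - 10/11,1.7,8 ]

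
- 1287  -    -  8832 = 7545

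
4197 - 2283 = 1914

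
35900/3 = 35900/3 = 11966.67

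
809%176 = 105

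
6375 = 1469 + 4906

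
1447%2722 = 1447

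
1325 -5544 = - 4219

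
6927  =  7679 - 752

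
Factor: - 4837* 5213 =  - 25215281 = - 7^1 *13^1*401^1*691^1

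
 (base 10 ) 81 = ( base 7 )144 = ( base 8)121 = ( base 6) 213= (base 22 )3f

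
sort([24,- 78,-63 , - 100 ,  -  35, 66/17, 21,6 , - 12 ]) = [ - 100, - 78, - 63,  -  35 , - 12, 66/17, 6,21 , 24] 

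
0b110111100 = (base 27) GC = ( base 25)hj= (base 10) 444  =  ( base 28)fo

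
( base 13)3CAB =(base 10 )8760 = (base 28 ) b4o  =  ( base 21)JI3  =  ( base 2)10001000111000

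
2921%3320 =2921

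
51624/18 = 2868= 2868.00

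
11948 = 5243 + 6705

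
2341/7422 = 2341/7422 =0.32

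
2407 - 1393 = 1014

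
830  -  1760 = -930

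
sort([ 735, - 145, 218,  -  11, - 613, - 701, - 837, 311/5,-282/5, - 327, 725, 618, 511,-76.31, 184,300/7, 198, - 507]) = [  -  837,-701, - 613,-507, - 327, - 145,  -  76.31,-282/5, - 11, 300/7, 311/5,  184,198, 218,511,618, 725,735 ]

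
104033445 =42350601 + 61682844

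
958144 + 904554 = 1862698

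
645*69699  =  44955855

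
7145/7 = 1020 + 5/7 = 1020.71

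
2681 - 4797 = -2116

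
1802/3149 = 1802/3149 = 0.57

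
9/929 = 9/929 =0.01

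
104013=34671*3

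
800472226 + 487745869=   1288218095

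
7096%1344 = 376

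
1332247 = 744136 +588111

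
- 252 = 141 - 393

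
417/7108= 417/7108 = 0.06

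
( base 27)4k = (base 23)5D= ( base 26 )4O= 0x80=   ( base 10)128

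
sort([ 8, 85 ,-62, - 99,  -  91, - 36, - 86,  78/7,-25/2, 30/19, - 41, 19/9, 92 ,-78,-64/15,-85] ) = [  -  99, -91 , - 86, - 85, - 78, - 62, - 41, - 36, - 25/2, - 64/15,30/19, 19/9,8, 78/7, 85, 92]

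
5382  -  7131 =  -1749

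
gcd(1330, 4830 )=70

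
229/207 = 229/207 = 1.11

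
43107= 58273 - 15166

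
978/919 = 978/919 = 1.06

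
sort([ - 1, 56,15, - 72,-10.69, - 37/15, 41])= [ - 72,  -  10.69 ,  -  37/15, - 1, 15, 41, 56] 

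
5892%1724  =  720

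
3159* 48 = 151632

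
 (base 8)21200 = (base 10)8832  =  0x2280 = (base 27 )C33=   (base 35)77c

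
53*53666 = 2844298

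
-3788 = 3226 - 7014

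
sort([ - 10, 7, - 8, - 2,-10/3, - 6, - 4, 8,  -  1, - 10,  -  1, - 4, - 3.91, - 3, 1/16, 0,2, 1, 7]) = [ - 10, - 10, - 8, - 6, - 4, - 4, - 3.91,-10/3, - 3, - 2, - 1,-1, 0, 1/16, 1, 2,7 , 7, 8 ]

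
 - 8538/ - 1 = 8538 +0/1  =  8538.00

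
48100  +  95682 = 143782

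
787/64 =787/64 =12.30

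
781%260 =1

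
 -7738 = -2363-5375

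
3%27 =3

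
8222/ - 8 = -1028+1/4=- 1027.75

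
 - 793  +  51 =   -  742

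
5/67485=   1/13497 = 0.00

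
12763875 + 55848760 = 68612635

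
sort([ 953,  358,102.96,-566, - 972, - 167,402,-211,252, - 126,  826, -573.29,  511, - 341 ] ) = [-972, - 573.29, - 566,-341, - 211,  -  167, - 126, 102.96,  252,358, 402,511,  826, 953 ]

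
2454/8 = 306 + 3/4 = 306.75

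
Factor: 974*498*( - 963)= - 2^2*3^3*83^1*107^1*487^1 = - 467105076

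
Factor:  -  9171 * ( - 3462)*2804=2^3 *3^3*577^1*701^1*1019^1 = 89027005608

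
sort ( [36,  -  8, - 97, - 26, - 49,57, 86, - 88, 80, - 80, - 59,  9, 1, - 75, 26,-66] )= [-97,-88, - 80, - 75, - 66, - 59, - 49, - 26, - 8, 1,9,26, 36, 57,80, 86 ]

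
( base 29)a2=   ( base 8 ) 444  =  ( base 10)292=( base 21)dj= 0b100100100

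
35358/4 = 8839 + 1/2 = 8839.50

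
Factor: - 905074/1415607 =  - 2^1*3^(-1 )*17^( - 1 ) * 41^(-1 )*677^( - 1 )*452537^1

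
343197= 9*38133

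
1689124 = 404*4181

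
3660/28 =915/7=130.71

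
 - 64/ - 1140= 16/285 = 0.06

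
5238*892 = 4672296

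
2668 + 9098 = 11766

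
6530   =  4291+2239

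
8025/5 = 1605 = 1605.00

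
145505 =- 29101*( - 5 )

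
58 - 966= - 908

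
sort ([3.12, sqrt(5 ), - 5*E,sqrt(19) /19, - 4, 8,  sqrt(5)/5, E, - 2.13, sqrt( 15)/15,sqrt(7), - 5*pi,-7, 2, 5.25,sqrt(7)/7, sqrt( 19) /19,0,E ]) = [ - 5*pi, - 5*E, - 7,  -  4, - 2.13,0, sqrt( 19)/19,sqrt(19 )/19,sqrt(15) /15, sqrt(7 )/7,  sqrt(5)/5, 2 , sqrt( 5 ),sqrt(7 ), E, E, 3.12,5.25,8]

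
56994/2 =28497 =28497.00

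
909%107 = 53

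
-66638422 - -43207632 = - 23430790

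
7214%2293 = 335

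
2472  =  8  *309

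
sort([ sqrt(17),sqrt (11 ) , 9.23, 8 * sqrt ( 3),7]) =[ sqrt(11),sqrt(17),  7,9.23,8*sqrt( 3 )] 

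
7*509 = 3563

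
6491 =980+5511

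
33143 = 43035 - 9892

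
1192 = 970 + 222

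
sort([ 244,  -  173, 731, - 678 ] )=[-678,  -  173, 244 , 731] 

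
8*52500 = 420000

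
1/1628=1/1628= 0.00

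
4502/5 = 4502/5= 900.40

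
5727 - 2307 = 3420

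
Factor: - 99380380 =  - 2^2*5^1 * 11^1*97^1*4657^1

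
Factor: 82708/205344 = 2^ (  -  3 ) * 3^( - 2)*29^1= 29/72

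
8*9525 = 76200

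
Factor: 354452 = 2^2*7^1*12659^1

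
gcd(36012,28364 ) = 4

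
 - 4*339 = -1356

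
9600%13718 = 9600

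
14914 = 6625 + 8289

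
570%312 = 258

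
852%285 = 282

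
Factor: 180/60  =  3^1 = 3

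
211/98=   211/98   =  2.15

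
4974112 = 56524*88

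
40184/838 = 47 + 399/419=47.95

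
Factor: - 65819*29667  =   - 1952652273 = -3^1*11^1*13^1*29^1*31^1*61^1*83^1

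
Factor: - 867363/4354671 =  - 7^1*103^1 * 401^1*1451557^ (-1) =- 289121/1451557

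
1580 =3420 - 1840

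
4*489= 1956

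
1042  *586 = 610612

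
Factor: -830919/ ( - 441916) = 2^( - 2) * 3^1*173^1*1601^1*110479^( - 1)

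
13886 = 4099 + 9787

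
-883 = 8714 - 9597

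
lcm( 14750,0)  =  0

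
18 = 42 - 24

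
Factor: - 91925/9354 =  - 2^( -1)*3^(- 1)*5^2*1559^ ( - 1 ) *3677^1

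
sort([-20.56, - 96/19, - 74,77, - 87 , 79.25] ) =[ - 87, - 74, - 20.56, - 96/19 , 77,79.25 ] 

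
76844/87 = 883+23/87 = 883.26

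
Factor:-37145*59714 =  - 2^1 * 5^1*17^1*19^1*23^1*73^1*409^1 = - 2218076530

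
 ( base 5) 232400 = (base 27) BGO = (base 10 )8475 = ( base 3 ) 102121220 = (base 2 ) 10000100011011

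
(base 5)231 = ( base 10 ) 66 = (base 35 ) 1v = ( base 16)42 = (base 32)22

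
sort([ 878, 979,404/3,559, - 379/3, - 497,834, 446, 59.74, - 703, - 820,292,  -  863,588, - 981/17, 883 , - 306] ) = [ - 863, - 820,- 703, - 497, - 306,- 379/3, - 981/17,59.74, 404/3,292, 446,559, 588, 834,878,883,979 ]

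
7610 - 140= 7470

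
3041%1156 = 729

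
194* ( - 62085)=  -  12044490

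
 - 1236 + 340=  - 896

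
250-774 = - 524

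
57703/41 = 57703/41 = 1407.39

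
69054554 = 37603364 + 31451190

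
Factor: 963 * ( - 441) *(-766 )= 2^1 * 3^4*7^2*107^1*383^1 = 325307178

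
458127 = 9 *50903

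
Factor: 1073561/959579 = 31^1*34631^1 *959579^( - 1)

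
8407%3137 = 2133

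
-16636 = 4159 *( - 4 )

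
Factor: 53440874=2^1*1237^1*21601^1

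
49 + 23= 72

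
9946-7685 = 2261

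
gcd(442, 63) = 1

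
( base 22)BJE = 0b1011001111100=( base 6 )42352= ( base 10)5756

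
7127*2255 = 16071385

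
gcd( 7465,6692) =1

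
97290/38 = 2560 + 5/19 = 2560.26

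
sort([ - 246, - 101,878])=[-246, - 101, 878] 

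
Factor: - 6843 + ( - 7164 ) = -3^1*7^1*23^1*29^1 = -14007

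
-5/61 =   -  5/61 =-0.08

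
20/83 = 20/83=   0.24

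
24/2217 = 8/739= 0.01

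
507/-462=  -  169/154 = - 1.10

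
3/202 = 3/202 = 0.01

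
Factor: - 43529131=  - 37^1*1176463^1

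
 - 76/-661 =76/661 = 0.11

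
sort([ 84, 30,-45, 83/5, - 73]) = [ - 73, - 45 , 83/5, 30,84 ] 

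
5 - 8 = -3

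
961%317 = 10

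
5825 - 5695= 130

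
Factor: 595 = 5^1*7^1 *17^1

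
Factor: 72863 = 7^2*1487^1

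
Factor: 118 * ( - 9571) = - 1129378 =-2^1 * 17^1*59^1*563^1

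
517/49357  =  47/4487 = 0.01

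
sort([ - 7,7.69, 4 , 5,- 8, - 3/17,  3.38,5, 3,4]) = [ - 8,  -  7, - 3/17,3,  3.38,4, 4,5,5,7.69 ] 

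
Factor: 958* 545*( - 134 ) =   -  69962740 = - 2^2*5^1*67^1*109^1*479^1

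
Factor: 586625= 5^3*13^1*19^2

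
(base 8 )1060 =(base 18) 1d2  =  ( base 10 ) 560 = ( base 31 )i2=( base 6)2332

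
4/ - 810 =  - 2/405 = -  0.00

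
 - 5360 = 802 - 6162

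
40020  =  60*667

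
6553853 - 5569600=984253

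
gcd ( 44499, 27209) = 91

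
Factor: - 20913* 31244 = - 653405772 = - 2^2*  3^1 * 73^1*107^1*6971^1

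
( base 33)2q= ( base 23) 40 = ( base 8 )134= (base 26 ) 3E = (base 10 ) 92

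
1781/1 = 1781 =1781.00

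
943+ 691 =1634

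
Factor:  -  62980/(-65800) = 2^( -1)*5^( - 1)*7^( - 1 )*67^1 = 67/70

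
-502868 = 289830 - 792698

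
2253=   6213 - 3960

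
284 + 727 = 1011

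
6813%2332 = 2149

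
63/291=21/97 =0.22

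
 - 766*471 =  - 360786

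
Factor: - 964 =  - 2^2*241^1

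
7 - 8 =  - 1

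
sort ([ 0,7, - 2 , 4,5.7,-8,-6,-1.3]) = [ - 8,-6,- 2 ,-1.3,0  ,  4,5.7,7]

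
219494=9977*22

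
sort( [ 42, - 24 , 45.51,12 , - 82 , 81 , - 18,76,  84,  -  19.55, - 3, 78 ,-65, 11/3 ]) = [ - 82, -65, - 24, - 19.55, - 18,-3,11/3 , 12,  42, 45.51,76,  78 , 81, 84 ] 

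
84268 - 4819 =79449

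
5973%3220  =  2753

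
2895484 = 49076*59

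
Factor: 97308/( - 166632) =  - 153/262 = -2^(  -  1)*3^2 * 17^1* 131^( - 1)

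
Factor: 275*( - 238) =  - 2^1 *5^2*7^1 * 11^1*17^1 = - 65450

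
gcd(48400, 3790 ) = 10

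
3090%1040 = 1010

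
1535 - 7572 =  - 6037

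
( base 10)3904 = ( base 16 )f40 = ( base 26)5K4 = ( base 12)2314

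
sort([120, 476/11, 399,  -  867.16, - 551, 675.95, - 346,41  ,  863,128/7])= [ - 867.16,-551,-346, 128/7 , 41 , 476/11,120, 399,675.95, 863]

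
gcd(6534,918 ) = 54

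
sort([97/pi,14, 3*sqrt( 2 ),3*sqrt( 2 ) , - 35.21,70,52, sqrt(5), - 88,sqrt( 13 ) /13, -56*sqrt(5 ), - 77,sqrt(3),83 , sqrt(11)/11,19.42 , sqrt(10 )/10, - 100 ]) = [ - 56*sqrt(5), - 100, - 88 ,- 77, - 35.21,sqrt (13 )/13,sqrt(11 )/11 , sqrt(10) /10,sqrt( 3),sqrt( 5 ),3  *sqrt(2),3*sqrt ( 2 ),14,  19.42, 97/pi, 52,70, 83 ]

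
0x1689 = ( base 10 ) 5769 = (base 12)3409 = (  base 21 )D1F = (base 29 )6or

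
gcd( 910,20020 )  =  910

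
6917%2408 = 2101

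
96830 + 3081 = 99911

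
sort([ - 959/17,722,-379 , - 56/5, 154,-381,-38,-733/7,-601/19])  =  [ - 381,-379, - 733/7 ,-959/17,-38, - 601/19, - 56/5,154, 722 ] 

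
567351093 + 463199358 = 1030550451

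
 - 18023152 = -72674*248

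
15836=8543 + 7293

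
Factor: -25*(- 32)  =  800 = 2^5 * 5^2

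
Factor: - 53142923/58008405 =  - 3^(-1) * 5^( -1 )*7^( - 2)*13^( - 2 )*467^( - 1)* 1153^1*  46091^1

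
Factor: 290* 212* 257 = 15800360 = 2^3*5^1*29^1*53^1*257^1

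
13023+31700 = 44723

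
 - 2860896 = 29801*(- 96 ) 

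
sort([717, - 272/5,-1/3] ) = [ - 272/5,-1/3, 717 ] 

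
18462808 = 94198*196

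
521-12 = 509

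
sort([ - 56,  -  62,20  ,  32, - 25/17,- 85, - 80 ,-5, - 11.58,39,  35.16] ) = [ - 85, - 80, - 62,  -  56,- 11.58, - 5, - 25/17, 20,32, 35.16 , 39] 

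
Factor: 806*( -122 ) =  - 98332= - 2^2*13^1*31^1 *61^1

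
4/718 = 2/359 = 0.01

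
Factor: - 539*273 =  - 3^1*7^3*11^1*13^1 = -147147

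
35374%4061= 2886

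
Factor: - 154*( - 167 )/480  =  2^(- 4 )*3^ (- 1 )*5^( - 1 )* 7^1 * 11^1 * 167^1 = 12859/240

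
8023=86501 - 78478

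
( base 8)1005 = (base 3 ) 201011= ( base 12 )371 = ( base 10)517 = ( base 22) 11b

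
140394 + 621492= 761886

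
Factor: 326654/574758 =163327/287379 = 3^( - 2)*37^( - 1)*863^( - 1)*163327^1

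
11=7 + 4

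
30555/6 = 10185/2= 5092.50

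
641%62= 21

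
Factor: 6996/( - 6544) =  - 1749/1636=- 2^(-2)*3^1*11^1*53^1*409^( - 1) 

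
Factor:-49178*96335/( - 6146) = 2368781315/3073 = 5^1*7^( - 1)*67^1*367^1*439^( - 1)*19267^1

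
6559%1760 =1279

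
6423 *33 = 211959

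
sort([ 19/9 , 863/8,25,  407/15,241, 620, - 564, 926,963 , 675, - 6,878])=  [ - 564,  -  6,19/9,25 , 407/15,863/8,241, 620 , 675, 878,926,963]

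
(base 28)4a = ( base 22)5c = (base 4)1322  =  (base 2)1111010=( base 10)122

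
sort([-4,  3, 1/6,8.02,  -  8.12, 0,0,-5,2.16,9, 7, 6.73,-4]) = [ - 8.12 , - 5, - 4, - 4,0 , 0, 1/6 , 2.16, 3,6.73,  7,  8.02,9] 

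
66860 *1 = 66860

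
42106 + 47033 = 89139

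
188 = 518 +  - 330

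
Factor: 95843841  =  3^1*17^1*1879291^1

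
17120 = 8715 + 8405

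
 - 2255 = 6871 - 9126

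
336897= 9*37433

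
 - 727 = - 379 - 348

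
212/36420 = 53/9105 = 0.01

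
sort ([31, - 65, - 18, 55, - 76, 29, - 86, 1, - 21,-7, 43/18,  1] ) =[ - 86,-76, - 65,  -  21,-18 ,  -  7,1, 1, 43/18,29, 31,55]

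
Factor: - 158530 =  - 2^1* 5^1*83^1 * 191^1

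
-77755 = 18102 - 95857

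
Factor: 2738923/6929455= 5^( - 1 )*11^1*13^( -1)*17^( -1)*41^1 * 6073^1 * 6271^( - 1) 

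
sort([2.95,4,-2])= [-2,2.95,4]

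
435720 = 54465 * 8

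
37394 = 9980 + 27414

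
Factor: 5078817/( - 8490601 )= - 3^2 * 7^ ( - 1 )*564313^1 *1212943^ ( - 1 )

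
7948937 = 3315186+4633751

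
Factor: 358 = 2^1*179^1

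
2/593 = 2/593 = 0.00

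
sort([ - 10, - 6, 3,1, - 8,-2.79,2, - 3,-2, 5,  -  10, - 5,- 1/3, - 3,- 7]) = [-10, - 10,  -  8 , - 7,-6, - 5 , - 3,- 3, - 2.79, - 2, - 1/3,1 , 2, 3, 5]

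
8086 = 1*8086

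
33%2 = 1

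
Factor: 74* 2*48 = 2^6*3^1 * 37^1  =  7104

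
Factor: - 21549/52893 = -11/27 = -3^( - 3)*11^1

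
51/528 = 17/176 = 0.10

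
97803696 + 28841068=126644764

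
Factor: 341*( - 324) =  - 110484 = - 2^2 * 3^4*11^1*31^1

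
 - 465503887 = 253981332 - 719485219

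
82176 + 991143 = 1073319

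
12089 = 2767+9322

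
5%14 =5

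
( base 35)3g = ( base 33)3M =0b1111001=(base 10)121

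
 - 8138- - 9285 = 1147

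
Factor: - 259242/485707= -2^1*3^1 * 17^ ( - 1)*28571^( - 1)*43207^1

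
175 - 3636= - 3461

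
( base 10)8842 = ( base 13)4042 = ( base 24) f8a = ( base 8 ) 21212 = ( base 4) 2022022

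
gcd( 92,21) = 1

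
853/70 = 853/70 = 12.19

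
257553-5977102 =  - 5719549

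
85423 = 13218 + 72205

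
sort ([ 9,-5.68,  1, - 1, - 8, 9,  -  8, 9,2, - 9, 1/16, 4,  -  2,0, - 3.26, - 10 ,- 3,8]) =[ - 10, -9,  -  8, - 8, - 5.68, - 3.26 ,  -  3, - 2, - 1, 0,1/16,1,2, 4,8,9, 9, 9 ]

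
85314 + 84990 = 170304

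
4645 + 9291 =13936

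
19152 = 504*38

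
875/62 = 14 + 7/62 = 14.11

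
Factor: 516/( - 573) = - 2^2*43^1*191^( - 1 ) =- 172/191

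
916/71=12+64/71 = 12.90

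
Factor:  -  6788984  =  -2^3*17^1*49919^1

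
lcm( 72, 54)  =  216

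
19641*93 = 1826613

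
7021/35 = 1003/5 = 200.60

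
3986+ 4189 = 8175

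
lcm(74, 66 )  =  2442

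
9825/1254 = 7  +  349/418=   7.83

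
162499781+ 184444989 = 346944770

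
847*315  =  266805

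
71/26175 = 71/26175 = 0.00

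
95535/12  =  7961 + 1/4 = 7961.25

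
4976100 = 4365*1140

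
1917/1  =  1917=1917.00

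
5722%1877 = 91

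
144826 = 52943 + 91883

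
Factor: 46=2^1 * 23^1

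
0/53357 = 0  =  0.00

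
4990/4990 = 1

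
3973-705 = 3268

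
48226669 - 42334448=5892221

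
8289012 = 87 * 95276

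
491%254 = 237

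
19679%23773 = 19679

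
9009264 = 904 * 9966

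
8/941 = 8/941 = 0.01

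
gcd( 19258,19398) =2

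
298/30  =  9 + 14/15 =9.93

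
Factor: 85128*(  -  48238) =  - 2^4*3^1*89^1*271^1 *3547^1 = - 4106404464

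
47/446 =47/446 =0.11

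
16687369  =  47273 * 353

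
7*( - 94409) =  - 660863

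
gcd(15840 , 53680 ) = 880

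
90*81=7290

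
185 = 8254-8069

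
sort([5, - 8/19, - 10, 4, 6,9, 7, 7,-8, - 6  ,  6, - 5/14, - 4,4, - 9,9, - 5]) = [-10,- 9, -8, - 6, - 5 , - 4, - 8/19, - 5/14,4,4,5, 6, 6,7,7,9, 9 ] 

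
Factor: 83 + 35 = 2^1 * 59^1= 118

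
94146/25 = 94146/25=3765.84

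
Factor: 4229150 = 2^1*5^2*41^1*2063^1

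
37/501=37/501= 0.07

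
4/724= 1/181 = 0.01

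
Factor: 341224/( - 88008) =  - 3^(  -  1)*13^1 * 17^1*19^(-1) = - 221/57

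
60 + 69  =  129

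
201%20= 1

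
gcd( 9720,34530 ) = 30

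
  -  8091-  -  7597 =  - 494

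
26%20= 6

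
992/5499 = 992/5499 = 0.18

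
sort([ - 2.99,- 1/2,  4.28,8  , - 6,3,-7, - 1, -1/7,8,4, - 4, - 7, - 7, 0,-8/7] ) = [  -  7,-7,- 7,  -  6 , - 4, - 2.99, - 8/7, - 1,-1/2,-1/7,0, 3,4,  4.28, 8,8] 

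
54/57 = 18/19=0.95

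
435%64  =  51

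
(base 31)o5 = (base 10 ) 749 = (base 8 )1355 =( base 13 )458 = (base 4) 23231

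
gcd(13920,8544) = 96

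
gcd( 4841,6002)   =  1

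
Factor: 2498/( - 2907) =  - 2^1*3^( - 2)*17^(-1)*19^( - 1 )*1249^1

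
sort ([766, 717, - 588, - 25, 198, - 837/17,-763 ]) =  [ - 763, - 588,  -  837/17, - 25, 198 , 717,  766 ] 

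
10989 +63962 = 74951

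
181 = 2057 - 1876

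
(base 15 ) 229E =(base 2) 1110010110101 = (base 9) 11065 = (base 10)7349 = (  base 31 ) 7k2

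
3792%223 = 1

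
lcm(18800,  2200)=206800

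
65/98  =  65/98  =  0.66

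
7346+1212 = 8558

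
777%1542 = 777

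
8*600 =4800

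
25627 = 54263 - 28636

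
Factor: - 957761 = - 7^1 * 61^1 * 2243^1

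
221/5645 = 221/5645 = 0.04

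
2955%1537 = 1418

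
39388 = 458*86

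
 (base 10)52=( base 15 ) 37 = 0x34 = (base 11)48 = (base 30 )1M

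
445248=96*4638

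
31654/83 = 381+31/83 = 381.37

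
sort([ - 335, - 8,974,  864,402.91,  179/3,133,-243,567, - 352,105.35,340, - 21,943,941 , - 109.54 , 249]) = [ - 352, - 335,  -  243,-109.54, - 21,- 8,179/3, 105.35, 133,249, 340, 402.91,567, 864, 941,943,974 ] 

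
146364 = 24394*6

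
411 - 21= 390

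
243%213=30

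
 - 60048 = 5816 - 65864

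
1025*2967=3041175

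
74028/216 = 6169/18 = 342.72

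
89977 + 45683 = 135660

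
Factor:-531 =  - 3^2*59^1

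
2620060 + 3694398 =6314458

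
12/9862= 6/4931 = 0.00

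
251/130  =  1 + 121/130 = 1.93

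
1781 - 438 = 1343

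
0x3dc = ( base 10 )988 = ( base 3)1100121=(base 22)20k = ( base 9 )1317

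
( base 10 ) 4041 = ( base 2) 111111001001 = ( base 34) 3GT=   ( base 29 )4na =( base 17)dgc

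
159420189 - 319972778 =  - 160552589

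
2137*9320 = 19916840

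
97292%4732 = 2652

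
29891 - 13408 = 16483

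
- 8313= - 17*489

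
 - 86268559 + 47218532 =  - 39050027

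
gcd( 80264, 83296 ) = 8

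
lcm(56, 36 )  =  504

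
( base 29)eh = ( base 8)647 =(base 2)110100111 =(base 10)423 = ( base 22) j5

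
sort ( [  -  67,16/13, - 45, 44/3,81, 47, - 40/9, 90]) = [ - 67,-45,  -  40/9,16/13, 44/3, 47,81,90 ] 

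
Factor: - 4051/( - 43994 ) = 2^( - 1)*4051^1*21997^( - 1)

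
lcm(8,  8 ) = 8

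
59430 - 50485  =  8945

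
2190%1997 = 193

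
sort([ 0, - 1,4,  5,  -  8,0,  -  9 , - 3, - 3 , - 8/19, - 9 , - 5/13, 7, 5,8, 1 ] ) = [ - 9, - 9, - 8, - 3,-3,  -  1, - 8/19 , - 5/13 , 0, 0,1,  4, 5 , 5,7,8]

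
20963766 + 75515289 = 96479055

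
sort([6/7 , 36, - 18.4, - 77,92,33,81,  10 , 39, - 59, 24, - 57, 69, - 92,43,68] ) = [ - 92, - 77,-59,-57, -18.4,6/7,10,24, 33, 36, 39, 43,68, 69,81,92] 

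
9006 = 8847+159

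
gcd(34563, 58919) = 1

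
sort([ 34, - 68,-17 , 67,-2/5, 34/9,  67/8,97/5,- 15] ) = [-68, - 17, - 15, - 2/5,34/9,67/8,97/5,34 , 67 ] 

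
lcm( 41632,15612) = 124896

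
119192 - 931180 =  - 811988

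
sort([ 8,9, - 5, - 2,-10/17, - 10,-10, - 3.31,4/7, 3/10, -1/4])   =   [ - 10, - 10,- 5, - 3.31, - 2, - 10/17, - 1/4,3/10,4/7,8 , 9]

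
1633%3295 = 1633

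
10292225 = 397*25925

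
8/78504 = 1/9813 =0.00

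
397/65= 397/65 = 6.11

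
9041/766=9041/766=   11.80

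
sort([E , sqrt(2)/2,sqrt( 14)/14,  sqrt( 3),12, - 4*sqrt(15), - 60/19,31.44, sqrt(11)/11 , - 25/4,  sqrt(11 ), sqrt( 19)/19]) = [-4*sqrt(15) , - 25/4, - 60/19,sqrt( 19 ) /19, sqrt( 14)/14, sqrt(11)/11,sqrt(2 )/2, sqrt( 3) , E, sqrt( 11 ), 12, 31.44]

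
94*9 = 846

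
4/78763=4/78763 = 0.00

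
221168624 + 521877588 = 743046212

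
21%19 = 2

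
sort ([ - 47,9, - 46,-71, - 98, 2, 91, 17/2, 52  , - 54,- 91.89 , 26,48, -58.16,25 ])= [- 98,-91.89  , -71, - 58.16 ,-54,-47,-46,2, 17/2, 9, 25,26,  48, 52, 91 ] 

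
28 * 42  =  1176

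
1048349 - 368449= 679900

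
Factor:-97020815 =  - 5^1*2953^1 * 6571^1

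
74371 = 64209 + 10162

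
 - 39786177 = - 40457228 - -671051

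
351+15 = 366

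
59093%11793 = 128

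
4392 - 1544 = 2848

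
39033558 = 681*57318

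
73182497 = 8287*8831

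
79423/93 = 854 + 1/93 = 854.01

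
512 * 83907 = 42960384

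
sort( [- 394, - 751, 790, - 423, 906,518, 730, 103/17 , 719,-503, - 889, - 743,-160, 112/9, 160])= [ - 889,-751, - 743, - 503,  -  423, - 394 , - 160, 103/17, 112/9,160,518, 719, 730,790, 906 ]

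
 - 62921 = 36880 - 99801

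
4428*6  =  26568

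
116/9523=116/9523 = 0.01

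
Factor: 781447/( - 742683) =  - 3^(-1)*281^( - 1 )*887^1 = -887/843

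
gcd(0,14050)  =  14050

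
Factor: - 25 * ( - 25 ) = 5^4 = 625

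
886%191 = 122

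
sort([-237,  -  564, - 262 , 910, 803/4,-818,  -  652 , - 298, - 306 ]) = [-818,-652, - 564, - 306, - 298,-262, - 237 , 803/4, 910]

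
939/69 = 313/23 = 13.61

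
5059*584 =2954456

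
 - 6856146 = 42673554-49529700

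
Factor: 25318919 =157^1 * 161267^1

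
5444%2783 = 2661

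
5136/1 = 5136=5136.00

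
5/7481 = 5/7481= 0.00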